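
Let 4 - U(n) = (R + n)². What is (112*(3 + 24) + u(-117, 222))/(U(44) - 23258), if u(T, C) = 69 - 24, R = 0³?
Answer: -279/2290 ≈ -0.12183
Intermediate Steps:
R = 0
u(T, C) = 45
U(n) = 4 - n² (U(n) = 4 - (0 + n)² = 4 - n²)
(112*(3 + 24) + u(-117, 222))/(U(44) - 23258) = (112*(3 + 24) + 45)/((4 - 1*44²) - 23258) = (112*27 + 45)/((4 - 1*1936) - 23258) = (3024 + 45)/((4 - 1936) - 23258) = 3069/(-1932 - 23258) = 3069/(-25190) = 3069*(-1/25190) = -279/2290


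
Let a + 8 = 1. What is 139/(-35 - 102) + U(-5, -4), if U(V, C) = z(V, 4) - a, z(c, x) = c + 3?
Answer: 546/137 ≈ 3.9854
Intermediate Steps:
a = -7 (a = -8 + 1 = -7)
z(c, x) = 3 + c
U(V, C) = 10 + V (U(V, C) = (3 + V) - 1*(-7) = (3 + V) + 7 = 10 + V)
139/(-35 - 102) + U(-5, -4) = 139/(-35 - 102) + (10 - 5) = 139/(-137) + 5 = -1/137*139 + 5 = -139/137 + 5 = 546/137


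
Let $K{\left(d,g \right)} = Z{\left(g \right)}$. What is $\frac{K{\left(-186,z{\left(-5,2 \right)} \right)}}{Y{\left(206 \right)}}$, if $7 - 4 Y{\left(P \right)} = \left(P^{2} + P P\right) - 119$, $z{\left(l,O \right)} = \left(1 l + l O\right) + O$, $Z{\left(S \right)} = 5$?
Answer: $- \frac{10}{42373} \approx -0.000236$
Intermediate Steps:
$z{\left(l,O \right)} = O + l + O l$ ($z{\left(l,O \right)} = \left(l + O l\right) + O = O + l + O l$)
$K{\left(d,g \right)} = 5$
$Y{\left(P \right)} = \frac{63}{2} - \frac{P^{2}}{2}$ ($Y{\left(P \right)} = \frac{7}{4} - \frac{\left(P^{2} + P P\right) - 119}{4} = \frac{7}{4} - \frac{\left(P^{2} + P^{2}\right) - 119}{4} = \frac{7}{4} - \frac{2 P^{2} - 119}{4} = \frac{7}{4} - \frac{-119 + 2 P^{2}}{4} = \frac{7}{4} - \left(- \frac{119}{4} + \frac{P^{2}}{2}\right) = \frac{63}{2} - \frac{P^{2}}{2}$)
$\frac{K{\left(-186,z{\left(-5,2 \right)} \right)}}{Y{\left(206 \right)}} = \frac{5}{\frac{63}{2} - \frac{206^{2}}{2}} = \frac{5}{\frac{63}{2} - 21218} = \frac{5}{- \frac{42373}{2}} = 5 \left(- \frac{2}{42373}\right) = - \frac{10}{42373}$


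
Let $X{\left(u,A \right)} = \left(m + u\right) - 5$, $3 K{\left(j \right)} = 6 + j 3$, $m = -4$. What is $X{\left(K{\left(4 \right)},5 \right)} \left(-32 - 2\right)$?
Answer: $102$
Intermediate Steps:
$K{\left(j \right)} = 2 + j$ ($K{\left(j \right)} = \frac{6 + j 3}{3} = \frac{6 + 3 j}{3} = 2 + j$)
$X{\left(u,A \right)} = -9 + u$ ($X{\left(u,A \right)} = \left(-4 + u\right) - 5 = -9 + u$)
$X{\left(K{\left(4 \right)},5 \right)} \left(-32 - 2\right) = \left(-9 + \left(2 + 4\right)\right) \left(-32 - 2\right) = \left(-9 + 6\right) \left(-34\right) = \left(-3\right) \left(-34\right) = 102$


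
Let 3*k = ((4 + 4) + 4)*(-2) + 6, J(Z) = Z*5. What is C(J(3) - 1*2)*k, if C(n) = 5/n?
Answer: -30/13 ≈ -2.3077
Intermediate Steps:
J(Z) = 5*Z
k = -6 (k = (((4 + 4) + 4)*(-2) + 6)/3 = ((8 + 4)*(-2) + 6)/3 = (12*(-2) + 6)/3 = (-24 + 6)/3 = (⅓)*(-18) = -6)
C(J(3) - 1*2)*k = (5/(5*3 - 1*2))*(-6) = (5/(15 - 2))*(-6) = (5/13)*(-6) = -30/13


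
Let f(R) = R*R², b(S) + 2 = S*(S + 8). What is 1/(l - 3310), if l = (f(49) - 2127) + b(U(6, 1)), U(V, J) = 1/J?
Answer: 1/112219 ≈ 8.9111e-6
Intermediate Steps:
b(S) = -2 + S*(8 + S) (b(S) = -2 + S*(S + 8) = -2 + S*(8 + S))
f(R) = R³
l = 115529 (l = (49³ - 2127) + (-2 + (1/1)² + 8/1) = (117649 - 2127) + (-2 + 1² + 8*1) = 115522 + (-2 + 1 + 8) = 115522 + 7 = 115529)
1/(l - 3310) = 1/(115529 - 3310) = 1/112219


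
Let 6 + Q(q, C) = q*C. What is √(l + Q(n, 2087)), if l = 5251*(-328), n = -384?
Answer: I*√2523742 ≈ 1588.6*I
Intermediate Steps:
l = -1722328
Q(q, C) = -6 + C*q (Q(q, C) = -6 + q*C = -6 + C*q)
√(l + Q(n, 2087)) = √(-1722328 + (-6 + 2087*(-384))) = √(-1722328 + (-6 - 801408)) = √(-1722328 - 801414) = √(-2523742) = I*√2523742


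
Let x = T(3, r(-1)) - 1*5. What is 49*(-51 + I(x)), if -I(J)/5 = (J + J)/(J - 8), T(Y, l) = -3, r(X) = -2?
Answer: -2744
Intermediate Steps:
x = -8 (x = -3 - 1*5 = -3 - 5 = -8)
I(J) = -10*J/(-8 + J) (I(J) = -5*(J + J)/(J - 8) = -5*2*J/(-8 + J) = -10*J/(-8 + J))
49*(-51 + I(x)) = 49*(-51 - 10*(-8)/(-8 - 8)) = 49*(-51 - 10*(-8)/(-16)) = 49*(-51 - 10*(-8)*(-1/16)) = 49*(-51 - 5) = 49*(-56) = -2744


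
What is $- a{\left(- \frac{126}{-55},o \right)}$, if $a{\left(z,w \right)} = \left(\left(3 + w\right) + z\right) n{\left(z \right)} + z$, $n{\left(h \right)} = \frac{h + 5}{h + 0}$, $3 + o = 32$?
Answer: $- \frac{386081}{3465} \approx -111.42$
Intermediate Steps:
$o = 29$ ($o = -3 + 32 = 29$)
$n{\left(h \right)} = \frac{5 + h}{h}$
$a{\left(z,w \right)} = z + \frac{\left(5 + z\right) \left(3 + w + z\right)}{z}$ ($a{\left(z,w \right)} = \left(\left(3 + w\right) + z\right) \frac{5 + z}{z} + z = \left(3 + w + z\right) \frac{5 + z}{z} + z = \frac{\left(5 + z\right) \left(3 + w + z\right)}{z} + z = z + \frac{\left(5 + z\right) \left(3 + w + z\right)}{z}$)
$- a{\left(- \frac{126}{-55},o \right)} = - (8 + 29 + 2 \left(- \frac{126}{-55}\right) + \frac{15}{\left(-126\right) \frac{1}{-55}} + 5 \cdot 29 \frac{1}{\left(-126\right) \frac{1}{-55}}) = - (8 + 29 + 2 \left(\left(-126\right) \left(- \frac{1}{55}\right)\right) + \frac{15}{\left(-126\right) \left(- \frac{1}{55}\right)} + 5 \cdot 29 \frac{1}{\left(-126\right) \left(- \frac{1}{55}\right)}) = - (8 + 29 + 2 \cdot \frac{126}{55} + \frac{15}{\frac{126}{55}} + 5 \cdot 29 \frac{1}{\frac{126}{55}}) = - (8 + 29 + \frac{252}{55} + 15 \cdot \frac{55}{126} + 5 \cdot 29 \cdot \frac{55}{126}) = - (8 + 29 + \frac{252}{55} + \frac{275}{42} + \frac{7975}{126}) = \left(-1\right) \frac{386081}{3465} = - \frac{386081}{3465}$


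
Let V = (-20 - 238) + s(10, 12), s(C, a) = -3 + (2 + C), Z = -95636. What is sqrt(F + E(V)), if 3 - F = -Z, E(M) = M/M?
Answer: 4*I*sqrt(5977) ≈ 309.24*I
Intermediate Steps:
s(C, a) = -1 + C
V = -249 (V = (-20 - 238) + (-1 + 10) = -258 + 9 = -249)
E(M) = 1
F = -95633 (F = 3 - (-1)*(-95636) = 3 - 1*95636 = 3 - 95636 = -95633)
sqrt(F + E(V)) = sqrt(-95633 + 1) = sqrt(-95632) = 4*I*sqrt(5977)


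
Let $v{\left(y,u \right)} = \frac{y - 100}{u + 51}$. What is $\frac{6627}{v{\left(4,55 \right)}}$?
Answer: $- \frac{117077}{16} \approx -7317.3$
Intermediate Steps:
$v{\left(y,u \right)} = \frac{-100 + y}{51 + u}$
$\frac{6627}{v{\left(4,55 \right)}} = \frac{6627}{\frac{1}{51 + 55} \left(-100 + 4\right)} = \frac{6627}{\frac{1}{106} \left(-96\right)} = \frac{6627}{- \frac{48}{53}} = 6627 \left(- \frac{53}{48}\right) = - \frac{117077}{16}$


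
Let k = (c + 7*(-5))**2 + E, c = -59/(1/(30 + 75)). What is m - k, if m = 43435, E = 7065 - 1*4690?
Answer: -38771840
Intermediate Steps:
E = 2375 (E = 7065 - 4690 = 2375)
c = -6195 (c = -59/(1/105) = -59/1/105 = -59*105 = -6195)
k = 38815275 (k = (-6195 + 7*(-5))**2 + 2375 = (-6195 - 35)**2 + 2375 = (-6230)**2 + 2375 = 38812900 + 2375 = 38815275)
m - k = 43435 - 1*38815275 = 43435 - 38815275 = -38771840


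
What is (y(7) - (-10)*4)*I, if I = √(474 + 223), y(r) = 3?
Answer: 43*√697 ≈ 1135.2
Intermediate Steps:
I = √697 ≈ 26.401
(y(7) - (-10)*4)*I = (3 - (-10)*4)*√697 = (3 - 1*(-40))*√697 = (3 + 40)*√697 = 43*√697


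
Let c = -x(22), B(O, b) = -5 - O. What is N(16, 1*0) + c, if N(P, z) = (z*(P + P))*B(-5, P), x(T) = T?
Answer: -22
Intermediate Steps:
N(P, z) = 0 (N(P, z) = (z*(P + P))*(-5 - 1*(-5)) = (z*(2*P))*(-5 + 5) = (2*P*z)*0 = 0)
c = -22 (c = -1*22 = -22)
N(16, 1*0) + c = 0 - 22 = -22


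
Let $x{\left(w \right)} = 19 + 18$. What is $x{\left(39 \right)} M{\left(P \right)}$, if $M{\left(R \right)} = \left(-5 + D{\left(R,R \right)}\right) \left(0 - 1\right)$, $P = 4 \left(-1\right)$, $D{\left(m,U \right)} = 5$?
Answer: $0$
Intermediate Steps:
$x{\left(w \right)} = 37$
$P = -4$
$M{\left(R \right)} = 0$ ($M{\left(R \right)} = \left(-5 + 5\right) \left(0 - 1\right) = 0 \left(-1\right) = 0$)
$x{\left(39 \right)} M{\left(P \right)} = 37 \cdot 0 = 0$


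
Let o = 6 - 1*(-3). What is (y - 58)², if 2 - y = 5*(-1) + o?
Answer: 3600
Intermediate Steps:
o = 9 (o = 6 + 3 = 9)
y = -2 (y = 2 - (5*(-1) + 9) = 2 - (-5 + 9) = 2 - 1*4 = 2 - 4 = -2)
(y - 58)² = (-2 - 58)² = (-60)² = 3600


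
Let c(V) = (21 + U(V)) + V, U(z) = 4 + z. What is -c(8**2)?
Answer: -153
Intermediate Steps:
c(V) = 25 + 2*V (c(V) = (21 + (4 + V)) + V = (25 + V) + V = 25 + 2*V)
-c(8**2) = -(25 + 2*8**2) = -(25 + 2*64) = -(25 + 128) = -1*153 = -153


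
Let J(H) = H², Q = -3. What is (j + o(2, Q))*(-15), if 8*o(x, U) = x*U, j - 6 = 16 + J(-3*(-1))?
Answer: -1815/4 ≈ -453.75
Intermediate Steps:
j = 31 (j = 6 + (16 + (-3*(-1))²) = 6 + (16 + 3²) = 6 + (16 + 9) = 6 + 25 = 31)
o(x, U) = U*x/8 (o(x, U) = (x*U)/8 = (U*x)/8 = U*x/8)
(j + o(2, Q))*(-15) = (31 + (⅛)*(-3)*2)*(-15) = (31 - ¾)*(-15) = (121/4)*(-15) = -1815/4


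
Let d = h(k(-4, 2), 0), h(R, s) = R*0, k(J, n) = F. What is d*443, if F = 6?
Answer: 0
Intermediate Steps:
k(J, n) = 6
h(R, s) = 0
d = 0
d*443 = 0*443 = 0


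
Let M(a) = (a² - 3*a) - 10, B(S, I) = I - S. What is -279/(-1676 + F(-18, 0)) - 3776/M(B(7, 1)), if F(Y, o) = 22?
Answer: -1558307/18194 ≈ -85.650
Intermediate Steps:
M(a) = -10 + a² - 3*a
-279/(-1676 + F(-18, 0)) - 3776/M(B(7, 1)) = -279/(-1676 + 22) - 3776/(-10 + (1 - 1*7)² - 3*(1 - 1*7)) = -279/(-1654) - 3776/(-10 + (1 - 7)² - 3*(1 - 7)) = -279*(-1/1654) - 3776/(-10 + (-6)² - 3*(-6)) = 279/1654 - 3776/(-10 + 36 + 18) = 279/1654 - 3776/44 = 279/1654 - 3776*1/44 = 279/1654 - 944/11 = -1558307/18194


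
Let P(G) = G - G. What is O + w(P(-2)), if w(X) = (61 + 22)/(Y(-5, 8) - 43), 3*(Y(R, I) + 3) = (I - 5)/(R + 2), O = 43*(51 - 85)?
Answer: -203467/139 ≈ -1463.8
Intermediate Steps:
O = -1462 (O = 43*(-34) = -1462)
P(G) = 0
Y(R, I) = -3 + (-5 + I)/(3*(2 + R)) (Y(R, I) = -3 + ((I - 5)/(R + 2))/3 = -3 + ((-5 + I)/(2 + R))/3 = -3 + (-5 + I)/(3*(2 + R)))
w(X) = -249/139 (w(X) = (61 + 22)/((-23 + 8 - 9*(-5))/(3*(2 - 5)) - 43) = 83/((⅓)*(-23 + 8 + 45)/(-3) - 43) = 83/((⅓)*(-⅓)*30 - 43) = 83/(-10/3 - 43) = 83/(-139/3) = 83*(-3/139) = -249/139)
O + w(P(-2)) = -1462 - 249/139 = -203467/139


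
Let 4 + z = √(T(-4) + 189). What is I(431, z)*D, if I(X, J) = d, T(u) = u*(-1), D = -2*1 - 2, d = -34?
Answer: 136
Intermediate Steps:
D = -4 (D = -2 - 2 = -4)
T(u) = -u
z = -4 + √193 (z = -4 + √(-1*(-4) + 189) = -4 + √(4 + 189) = -4 + √193 ≈ 9.8924)
I(X, J) = -34
I(431, z)*D = -34*(-4) = 136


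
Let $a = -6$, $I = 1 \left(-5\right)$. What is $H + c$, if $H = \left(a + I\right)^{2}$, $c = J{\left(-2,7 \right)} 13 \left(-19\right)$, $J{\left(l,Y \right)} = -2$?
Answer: $615$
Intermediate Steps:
$I = -5$
$c = 494$ ($c = \left(-2\right) 13 \left(-19\right) = \left(-26\right) \left(-19\right) = 494$)
$H = 121$ ($H = \left(-6 - 5\right)^{2} = \left(-11\right)^{2} = 121$)
$H + c = 121 + 494 = 615$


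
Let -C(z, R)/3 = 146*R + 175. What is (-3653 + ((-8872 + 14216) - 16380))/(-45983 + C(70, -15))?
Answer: 14689/39938 ≈ 0.36779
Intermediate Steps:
C(z, R) = -525 - 438*R (C(z, R) = -3*(146*R + 175) = -3*(175 + 146*R) = -525 - 438*R)
(-3653 + ((-8872 + 14216) - 16380))/(-45983 + C(70, -15)) = (-3653 + ((-8872 + 14216) - 16380))/(-45983 + (-525 - 438*(-15))) = (-3653 + (5344 - 16380))/(-45983 + (-525 + 6570)) = (-3653 - 11036)/(-45983 + 6045) = -14689/(-39938) = -14689*(-1/39938) = 14689/39938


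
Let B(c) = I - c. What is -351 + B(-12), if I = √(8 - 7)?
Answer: -338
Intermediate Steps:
I = 1 (I = √1 = 1)
B(c) = 1 - c
-351 + B(-12) = -351 + (1 - 1*(-12)) = -351 + (1 + 12) = -351 + 13 = -338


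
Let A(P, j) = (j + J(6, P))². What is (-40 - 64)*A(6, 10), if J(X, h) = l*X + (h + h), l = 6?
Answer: -349856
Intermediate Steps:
J(X, h) = 2*h + 6*X (J(X, h) = 6*X + (h + h) = 6*X + 2*h = 2*h + 6*X)
A(P, j) = (36 + j + 2*P)² (A(P, j) = (j + (2*P + 6*6))² = (j + (2*P + 36))² = (j + (36 + 2*P))² = (36 + j + 2*P)²)
(-40 - 64)*A(6, 10) = (-40 - 64)*(36 + 10 + 2*6)² = -104*(36 + 10 + 12)² = -104*58² = -104*3364 = -349856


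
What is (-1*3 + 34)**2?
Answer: 961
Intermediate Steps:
(-1*3 + 34)**2 = (-3 + 34)**2 = 31**2 = 961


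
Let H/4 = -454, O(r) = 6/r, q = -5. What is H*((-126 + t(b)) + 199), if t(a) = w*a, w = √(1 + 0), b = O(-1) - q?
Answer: -130752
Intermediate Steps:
b = -1 (b = 6/(-1) - 1*(-5) = 6*(-1) + 5 = -6 + 5 = -1)
H = -1816 (H = 4*(-454) = -1816)
w = 1 (w = √1 = 1)
t(a) = a (t(a) = 1*a = a)
H*((-126 + t(b)) + 199) = -1816*((-126 - 1) + 199) = -1816*(-127 + 199) = -1816*72 = -130752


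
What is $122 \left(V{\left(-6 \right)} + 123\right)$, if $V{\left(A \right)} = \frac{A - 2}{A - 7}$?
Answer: $\frac{196054}{13} \approx 15081.0$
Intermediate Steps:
$V{\left(A \right)} = \frac{-2 + A}{-7 + A}$
$122 \left(V{\left(-6 \right)} + 123\right) = 122 \left(\frac{-2 - 6}{-7 - 6} + 123\right) = 122 \left(\frac{1}{-13} \left(-8\right) + 123\right) = 122 \left(\left(- \frac{1}{13}\right) \left(-8\right) + 123\right) = 122 \left(\frac{8}{13} + 123\right) = 122 \cdot \frac{1607}{13} = \frac{196054}{13}$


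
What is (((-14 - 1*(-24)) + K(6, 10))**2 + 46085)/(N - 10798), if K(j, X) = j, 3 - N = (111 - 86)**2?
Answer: -46341/11420 ≈ -4.0579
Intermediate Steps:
N = -622 (N = 3 - (111 - 86)**2 = 3 - 1*25**2 = 3 - 1*625 = 3 - 625 = -622)
(((-14 - 1*(-24)) + K(6, 10))**2 + 46085)/(N - 10798) = (((-14 - 1*(-24)) + 6)**2 + 46085)/(-622 - 10798) = (((-14 + 24) + 6)**2 + 46085)/(-11420) = ((10 + 6)**2 + 46085)*(-1/11420) = (16**2 + 46085)*(-1/11420) = (256 + 46085)*(-1/11420) = 46341*(-1/11420) = -46341/11420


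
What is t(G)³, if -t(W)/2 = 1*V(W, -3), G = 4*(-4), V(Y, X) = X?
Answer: 216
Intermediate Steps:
G = -16
t(W) = 6 (t(W) = -2*(-3) = 6)
t(G)³ = 6³ = 216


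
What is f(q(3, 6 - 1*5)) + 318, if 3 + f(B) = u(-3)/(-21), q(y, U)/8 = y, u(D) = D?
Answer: 2206/7 ≈ 315.14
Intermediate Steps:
q(y, U) = 8*y
f(B) = -20/7 (f(B) = -3 - 3/(-21) = -3 - 3*(-1/21) = -3 + ⅐ = -20/7)
f(q(3, 6 - 1*5)) + 318 = -20/7 + 318 = 2206/7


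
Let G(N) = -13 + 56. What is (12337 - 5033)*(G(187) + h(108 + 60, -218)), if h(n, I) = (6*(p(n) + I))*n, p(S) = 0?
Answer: -1604696104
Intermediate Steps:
G(N) = 43
h(n, I) = 6*I*n (h(n, I) = (6*(0 + I))*n = (6*I)*n = 6*I*n)
(12337 - 5033)*(G(187) + h(108 + 60, -218)) = (12337 - 5033)*(43 + 6*(-218)*(108 + 60)) = 7304*(43 + 6*(-218)*168) = 7304*(43 - 219744) = 7304*(-219701) = -1604696104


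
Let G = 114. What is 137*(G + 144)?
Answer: 35346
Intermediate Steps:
137*(G + 144) = 137*(114 + 144) = 137*258 = 35346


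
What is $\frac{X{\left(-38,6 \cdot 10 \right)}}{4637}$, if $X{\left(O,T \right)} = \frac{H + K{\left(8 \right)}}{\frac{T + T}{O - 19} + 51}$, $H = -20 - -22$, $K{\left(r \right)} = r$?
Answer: $\frac{190}{4307773} \approx 4.4106 \cdot 10^{-5}$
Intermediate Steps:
$H = 2$ ($H = -20 + 22 = 2$)
$X{\left(O,T \right)} = \frac{10}{51 + \frac{2 T}{-19 + O}}$ ($X{\left(O,T \right)} = \frac{2 + 8}{\frac{T + T}{O - 19} + 51} = \frac{10}{\frac{2 T}{-19 + O} + 51} = \frac{10}{51 + \frac{2 T}{-19 + O}}$)
$\frac{X{\left(-38,6 \cdot 10 \right)}}{4637} = \frac{10 \frac{1}{-969 + 2 \cdot 6 \cdot 10 + 51 \left(-38\right)} \left(-19 - 38\right)}{4637} = 10 \frac{1}{-969 + 2 \cdot 60 - 1938} \left(-57\right) \frac{1}{4637} = 10 \frac{1}{-969 + 120 - 1938} \left(-57\right) \frac{1}{4637} = 10 \frac{1}{-2787} \left(-57\right) \frac{1}{4637} = 10 \left(- \frac{1}{2787}\right) \left(-57\right) \frac{1}{4637} = \frac{190}{929} \cdot \frac{1}{4637} = \frac{190}{4307773}$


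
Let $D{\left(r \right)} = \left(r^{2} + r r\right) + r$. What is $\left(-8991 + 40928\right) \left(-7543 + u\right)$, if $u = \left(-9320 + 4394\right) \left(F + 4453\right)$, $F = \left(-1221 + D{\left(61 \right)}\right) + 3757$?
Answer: $-2280146426495$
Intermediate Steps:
$D{\left(r \right)} = r + 2 r^{2}$ ($D{\left(r \right)} = \left(r^{2} + r^{2}\right) + r = 2 r^{2} + r = r + 2 r^{2}$)
$F = 10039$ ($F = \left(-1221 + 61 \left(1 + 2 \cdot 61\right)\right) + 3757 = \left(-1221 + 61 \left(1 + 122\right)\right) + 3757 = \left(-1221 + 61 \cdot 123\right) + 3757 = \left(-1221 + 7503\right) + 3757 = 6282 + 3757 = 10039$)
$u = -71387592$ ($u = \left(-9320 + 4394\right) \left(10039 + 4453\right) = \left(-4926\right) 14492 = -71387592$)
$\left(-8991 + 40928\right) \left(-7543 + u\right) = \left(-8991 + 40928\right) \left(-7543 - 71387592\right) = 31937 \left(-71395135\right) = -2280146426495$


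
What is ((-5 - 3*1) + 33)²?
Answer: 625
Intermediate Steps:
((-5 - 3*1) + 33)² = ((-5 - 3) + 33)² = (-8 + 33)² = 25² = 625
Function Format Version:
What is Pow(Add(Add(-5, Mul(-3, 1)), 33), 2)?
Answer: 625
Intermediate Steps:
Pow(Add(Add(-5, Mul(-3, 1)), 33), 2) = Pow(Add(Add(-5, -3), 33), 2) = Pow(Add(-8, 33), 2) = Pow(25, 2) = 625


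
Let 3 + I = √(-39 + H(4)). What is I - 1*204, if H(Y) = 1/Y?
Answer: -207 + I*√155/2 ≈ -207.0 + 6.225*I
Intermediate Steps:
I = -3 + I*√155/2 (I = -3 + √(-39 + 1/4) = -3 + √(-39 + ¼) = -3 + √(-155/4) = -3 + I*√155/2 ≈ -3.0 + 6.225*I)
I - 1*204 = (-3 + I*√155/2) - 1*204 = (-3 + I*√155/2) - 204 = -207 + I*√155/2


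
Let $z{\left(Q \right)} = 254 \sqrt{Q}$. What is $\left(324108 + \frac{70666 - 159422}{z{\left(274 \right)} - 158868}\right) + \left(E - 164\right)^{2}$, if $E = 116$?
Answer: $\frac{1029071247439086}{3152670505} + \frac{2818003 \sqrt{274}}{3152670505} \approx 3.2641 \cdot 10^{5}$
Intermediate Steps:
$\left(324108 + \frac{70666 - 159422}{z{\left(274 \right)} - 158868}\right) + \left(E - 164\right)^{2} = \left(324108 + \frac{70666 - 159422}{254 \sqrt{274} - 158868}\right) + \left(116 - 164\right)^{2} = \left(324108 - \frac{88756}{-158868 + 254 \sqrt{274}}\right) + \left(-48\right)^{2} = \left(324108 - \frac{88756}{-158868 + 254 \sqrt{274}}\right) + 2304 = 326412 - \frac{88756}{-158868 + 254 \sqrt{274}}$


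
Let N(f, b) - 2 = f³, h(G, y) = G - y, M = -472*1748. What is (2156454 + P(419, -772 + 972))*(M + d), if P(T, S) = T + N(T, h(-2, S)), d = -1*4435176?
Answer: -398288639168688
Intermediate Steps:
d = -4435176
M = -825056
N(f, b) = 2 + f³
P(T, S) = 2 + T + T³ (P(T, S) = T + (2 + T³) = 2 + T + T³)
(2156454 + P(419, -772 + 972))*(M + d) = (2156454 + (2 + 419 + 419³))*(-825056 - 4435176) = (2156454 + (2 + 419 + 73560059))*(-5260232) = (2156454 + 73560480)*(-5260232) = 75716934*(-5260232) = -398288639168688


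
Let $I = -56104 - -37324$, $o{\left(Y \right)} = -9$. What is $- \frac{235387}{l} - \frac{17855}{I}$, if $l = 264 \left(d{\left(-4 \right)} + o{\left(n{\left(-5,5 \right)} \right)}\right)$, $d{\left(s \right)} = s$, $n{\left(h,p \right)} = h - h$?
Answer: $\frac{74697437}{1074216} \approx 69.537$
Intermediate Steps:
$n{\left(h,p \right)} = 0$
$l = -3432$ ($l = 264 \left(-4 - 9\right) = 264 \left(-13\right) = -3432$)
$I = -18780$ ($I = -56104 + 37324 = -18780$)
$- \frac{235387}{l} - \frac{17855}{I} = - \frac{235387}{-3432} - \frac{17855}{-18780} = \left(-235387\right) \left(- \frac{1}{3432}\right) - - \frac{3571}{3756} = \frac{235387}{3432} + \frac{3571}{3756} = \frac{74697437}{1074216}$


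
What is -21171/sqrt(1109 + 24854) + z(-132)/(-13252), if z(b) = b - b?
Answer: -21171*sqrt(25963)/25963 ≈ -131.39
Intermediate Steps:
z(b) = 0
-21171/sqrt(1109 + 24854) + z(-132)/(-13252) = -21171/sqrt(1109 + 24854) + 0/(-13252) = -21171*sqrt(25963)/25963 + 0*(-1/13252) = -21171*sqrt(25963)/25963 + 0 = -21171*sqrt(25963)/25963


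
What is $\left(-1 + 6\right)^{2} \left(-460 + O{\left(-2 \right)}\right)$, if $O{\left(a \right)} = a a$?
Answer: $-11400$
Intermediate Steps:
$O{\left(a \right)} = a^{2}$
$\left(-1 + 6\right)^{2} \left(-460 + O{\left(-2 \right)}\right) = \left(-1 + 6\right)^{2} \left(-460 + \left(-2\right)^{2}\right) = 5^{2} \left(-460 + 4\right) = 25 \left(-456\right) = -11400$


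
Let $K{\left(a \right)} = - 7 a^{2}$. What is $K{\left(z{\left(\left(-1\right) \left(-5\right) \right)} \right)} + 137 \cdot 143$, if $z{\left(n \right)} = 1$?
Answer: $19584$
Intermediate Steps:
$K{\left(z{\left(\left(-1\right) \left(-5\right) \right)} \right)} + 137 \cdot 143 = - 7 \cdot 1^{2} + 137 \cdot 143 = \left(-7\right) 1 + 19591 = -7 + 19591 = 19584$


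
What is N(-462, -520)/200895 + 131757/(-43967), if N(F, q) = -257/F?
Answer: -158815788343/52996502790 ≈ -2.9967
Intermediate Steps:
N(-462, -520)/200895 + 131757/(-43967) = -257/(-462)/200895 + 131757/(-43967) = -257*(-1/462)*(1/200895) + 131757*(-1/43967) = (257/462)*(1/200895) - 131757/43967 = 257/92813490 - 131757/43967 = -158815788343/52996502790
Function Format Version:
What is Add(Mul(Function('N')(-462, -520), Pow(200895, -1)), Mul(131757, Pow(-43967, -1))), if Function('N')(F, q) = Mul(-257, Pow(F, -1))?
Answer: Rational(-158815788343, 52996502790) ≈ -2.9967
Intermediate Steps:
Add(Mul(Function('N')(-462, -520), Pow(200895, -1)), Mul(131757, Pow(-43967, -1))) = Add(Mul(Mul(-257, Pow(-462, -1)), Pow(200895, -1)), Mul(131757, Pow(-43967, -1))) = Add(Mul(Mul(-257, Rational(-1, 462)), Rational(1, 200895)), Mul(131757, Rational(-1, 43967))) = Add(Mul(Rational(257, 462), Rational(1, 200895)), Rational(-131757, 43967)) = Add(Rational(257, 92813490), Rational(-131757, 43967)) = Rational(-158815788343, 52996502790)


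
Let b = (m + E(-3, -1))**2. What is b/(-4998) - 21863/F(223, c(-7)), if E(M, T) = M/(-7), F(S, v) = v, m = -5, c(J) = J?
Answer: 382448947/122451 ≈ 3123.3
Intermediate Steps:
E(M, T) = -M/7 (E(M, T) = M*(-1/7) = -M/7)
b = 1024/49 (b = (-5 - 1/7*(-3))**2 = (-5 + 3/7)**2 = (-32/7)**2 = 1024/49 ≈ 20.898)
b/(-4998) - 21863/F(223, c(-7)) = (1024/49)/(-4998) - 21863/(-7) = (1024/49)*(-1/4998) - 21863*(-1/7) = -512/122451 + 21863/7 = 382448947/122451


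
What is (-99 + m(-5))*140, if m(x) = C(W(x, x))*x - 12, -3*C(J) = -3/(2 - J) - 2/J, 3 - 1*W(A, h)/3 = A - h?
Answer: -418280/27 ≈ -15492.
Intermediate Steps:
W(A, h) = 9 - 3*A + 3*h (W(A, h) = 9 - 3*(A - h) = 9 + (-3*A + 3*h) = 9 - 3*A + 3*h)
C(J) = 1/(2 - J) + 2/(3*J) (C(J) = -(-3/(2 - J) - 2/J)/3 = 1/(2 - J) + 2/(3*J))
m(x) = -12 - 13*x/189 (m(x) = ((-4 - (9 - 3*x + 3*x))/(3*(9 - 3*x + 3*x)*(-2 + (9 - 3*x + 3*x))))*x - 12 = ((1/3)*(-4 - 1*9)/(9*(-2 + 9)))*x - 12 = ((1/3)*(1/9)*(-4 - 9)/7)*x - 12 = ((1/3)*(1/9)*(1/7)*(-13))*x - 12 = -13*x/189 - 12 = -12 - 13*x/189)
(-99 + m(-5))*140 = (-99 + (-12 - 13/189*(-5)))*140 = (-99 + (-12 + 65/189))*140 = (-99 - 2203/189)*140 = -20914/189*140 = -418280/27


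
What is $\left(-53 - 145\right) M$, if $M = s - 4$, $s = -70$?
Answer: $14652$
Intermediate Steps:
$M = -74$ ($M = -70 - 4 = -74$)
$\left(-53 - 145\right) M = \left(-53 - 145\right) \left(-74\right) = \left(-198\right) \left(-74\right) = 14652$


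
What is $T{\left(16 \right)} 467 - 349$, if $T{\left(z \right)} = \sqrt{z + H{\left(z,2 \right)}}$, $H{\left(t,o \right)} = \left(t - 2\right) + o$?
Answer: $-349 + 1868 \sqrt{2} \approx 2292.8$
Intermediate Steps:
$H{\left(t,o \right)} = -2 + o + t$ ($H{\left(t,o \right)} = \left(-2 + t\right) + o = -2 + o + t$)
$T{\left(z \right)} = \sqrt{2} \sqrt{z}$ ($T{\left(z \right)} = \sqrt{z + \left(-2 + 2 + z\right)} = \sqrt{z + z} = \sqrt{2 z} = \sqrt{2} \sqrt{z}$)
$T{\left(16 \right)} 467 - 349 = \sqrt{2} \sqrt{16} \cdot 467 - 349 = \sqrt{2} \cdot 4 \cdot 467 - 349 = 4 \sqrt{2} \cdot 467 - 349 = 1868 \sqrt{2} - 349 = -349 + 1868 \sqrt{2}$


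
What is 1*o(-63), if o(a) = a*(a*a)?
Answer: -250047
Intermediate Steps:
o(a) = a³ (o(a) = a*a² = a³)
1*o(-63) = 1*(-63)³ = 1*(-250047) = -250047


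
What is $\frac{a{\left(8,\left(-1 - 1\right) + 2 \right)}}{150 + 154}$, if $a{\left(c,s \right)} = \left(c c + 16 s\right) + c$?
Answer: $\frac{9}{38} \approx 0.23684$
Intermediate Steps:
$a{\left(c,s \right)} = c + c^{2} + 16 s$ ($a{\left(c,s \right)} = \left(c^{2} + 16 s\right) + c = c + c^{2} + 16 s$)
$\frac{a{\left(8,\left(-1 - 1\right) + 2 \right)}}{150 + 154} = \frac{8 + 8^{2} + 16 \left(\left(-1 - 1\right) + 2\right)}{150 + 154} = \frac{8 + 64 + 16 \left(-2 + 2\right)}{304} = \left(8 + 64 + 16 \cdot 0\right) \frac{1}{304} = \left(8 + 64 + 0\right) \frac{1}{304} = 72 \cdot \frac{1}{304} = \frac{9}{38}$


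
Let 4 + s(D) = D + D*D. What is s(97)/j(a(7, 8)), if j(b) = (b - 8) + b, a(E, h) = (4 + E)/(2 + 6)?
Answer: -38008/21 ≈ -1809.9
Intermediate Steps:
a(E, h) = 1/2 + E/8 (a(E, h) = (4 + E)/8 = (4 + E)*(1/8) = 1/2 + E/8)
s(D) = -4 + D + D**2 (s(D) = -4 + (D + D*D) = -4 + (D + D**2) = -4 + D + D**2)
j(b) = -8 + 2*b (j(b) = (-8 + b) + b = -8 + 2*b)
s(97)/j(a(7, 8)) = (-4 + 97 + 97**2)/(-8 + 2*(1/2 + (1/8)*7)) = (-4 + 97 + 9409)/(-8 + 2*(1/2 + 7/8)) = 9502/(-8 + 2*(11/8)) = 9502/(-8 + 11/4) = 9502/(-21/4) = 9502*(-4/21) = -38008/21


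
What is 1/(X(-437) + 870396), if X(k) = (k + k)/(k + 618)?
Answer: 181/157540802 ≈ 1.1489e-6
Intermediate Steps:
X(k) = 2*k/(618 + k) (X(k) = (2*k)/(618 + k) = 2*k/(618 + k))
1/(X(-437) + 870396) = 1/(2*(-437)/(618 - 437) + 870396) = 1/(2*(-437)/181 + 870396) = 1/(2*(-437)*(1/181) + 870396) = 1/(-874/181 + 870396) = 1/(157540802/181) = 181/157540802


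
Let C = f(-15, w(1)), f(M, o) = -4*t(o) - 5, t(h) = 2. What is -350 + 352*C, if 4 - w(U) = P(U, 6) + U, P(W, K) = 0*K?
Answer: -4926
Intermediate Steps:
P(W, K) = 0
w(U) = 4 - U (w(U) = 4 - (0 + U) = 4 - U)
f(M, o) = -13 (f(M, o) = -4*2 - 5 = -8 - 5 = -13)
C = -13
-350 + 352*C = -350 + 352*(-13) = -350 - 4576 = -4926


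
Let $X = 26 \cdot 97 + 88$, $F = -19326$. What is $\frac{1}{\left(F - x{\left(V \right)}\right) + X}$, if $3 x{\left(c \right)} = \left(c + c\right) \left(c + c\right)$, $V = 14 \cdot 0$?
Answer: $- \frac{1}{16716} \approx -5.9823 \cdot 10^{-5}$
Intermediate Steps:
$V = 0$
$x{\left(c \right)} = \frac{4 c^{2}}{3}$ ($x{\left(c \right)} = \frac{\left(c + c\right) \left(c + c\right)}{3} = \frac{2 c 2 c}{3} = \frac{4 c^{2}}{3}$)
$X = 2610$ ($X = 2522 + 88 = 2610$)
$\frac{1}{\left(F - x{\left(V \right)}\right) + X} = \frac{1}{\left(-19326 - \frac{4 \cdot 0^{2}}{3}\right) + 2610} = \frac{1}{\left(-19326 - \frac{4}{3} \cdot 0\right) + 2610} = \frac{1}{\left(-19326 - 0\right) + 2610} = \frac{1}{\left(-19326 + 0\right) + 2610} = \frac{1}{-19326 + 2610} = \frac{1}{-16716} = - \frac{1}{16716}$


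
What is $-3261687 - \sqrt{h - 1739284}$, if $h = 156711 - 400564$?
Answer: $-3261687 - i \sqrt{1983137} \approx -3.2617 \cdot 10^{6} - 1408.2 i$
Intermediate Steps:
$h = -243853$ ($h = 156711 - 400564 = -243853$)
$-3261687 - \sqrt{h - 1739284} = -3261687 - \sqrt{-243853 - 1739284} = -3261687 - \sqrt{-1983137} = -3261687 - i \sqrt{1983137}$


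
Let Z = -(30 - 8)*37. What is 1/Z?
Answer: -1/814 ≈ -0.0012285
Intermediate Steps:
Z = -814 (Z = -22*37 = -1*814 = -814)
1/Z = 1/(-814) = -1/814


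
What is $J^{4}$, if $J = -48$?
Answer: $5308416$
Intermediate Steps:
$J^{4} = \left(-48\right)^{4} = 5308416$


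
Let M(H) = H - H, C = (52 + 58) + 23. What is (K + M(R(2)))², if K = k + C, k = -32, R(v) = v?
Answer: 10201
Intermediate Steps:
C = 133 (C = 110 + 23 = 133)
M(H) = 0
K = 101 (K = -32 + 133 = 101)
(K + M(R(2)))² = (101 + 0)² = 101² = 10201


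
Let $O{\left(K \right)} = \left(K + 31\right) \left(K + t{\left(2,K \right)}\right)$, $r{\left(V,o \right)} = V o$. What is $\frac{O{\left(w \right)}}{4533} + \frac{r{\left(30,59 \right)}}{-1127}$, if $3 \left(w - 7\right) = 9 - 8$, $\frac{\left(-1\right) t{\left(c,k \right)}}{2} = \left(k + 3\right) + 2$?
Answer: $- \frac{78950150}{45978219} \approx -1.7171$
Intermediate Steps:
$t{\left(c,k \right)} = -10 - 2 k$ ($t{\left(c,k \right)} = - 2 \left(\left(k + 3\right) + 2\right) = - 2 \left(\left(3 + k\right) + 2\right) = - 2 \left(5 + k\right) = -10 - 2 k$)
$w = \frac{22}{3}$ ($w = 7 + \frac{9 - 8}{3} = 7 + \frac{1}{3} \cdot 1 = 7 + \frac{1}{3} = \frac{22}{3} \approx 7.3333$)
$O{\left(K \right)} = \left(-10 - K\right) \left(31 + K\right)$ ($O{\left(K \right)} = \left(K + 31\right) \left(K - \left(10 + 2 K\right)\right) = \left(31 + K\right) \left(-10 - K\right) = \left(-10 - K\right) \left(31 + K\right)$)
$\frac{O{\left(w \right)}}{4533} + \frac{r{\left(30,59 \right)}}{-1127} = \frac{-310 - \left(\frac{22}{3}\right)^{2} - \frac{902}{3}}{4533} + \frac{30 \cdot 59}{-1127} = \left(-310 - \frac{484}{9} - \frac{902}{3}\right) \frac{1}{4533} + 1770 \left(- \frac{1}{1127}\right) = \left(-310 - \frac{484}{9} - \frac{902}{3}\right) \frac{1}{4533} - \frac{1770}{1127} = \left(- \frac{5980}{9}\right) \frac{1}{4533} - \frac{1770}{1127} = - \frac{5980}{40797} - \frac{1770}{1127} = - \frac{78950150}{45978219}$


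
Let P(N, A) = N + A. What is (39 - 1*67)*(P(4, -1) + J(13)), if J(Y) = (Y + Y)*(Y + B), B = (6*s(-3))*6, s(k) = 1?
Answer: -35756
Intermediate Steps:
B = 36 (B = (6*1)*6 = 6*6 = 36)
P(N, A) = A + N
J(Y) = 2*Y*(36 + Y) (J(Y) = (Y + Y)*(Y + 36) = (2*Y)*(36 + Y) = 2*Y*(36 + Y))
(39 - 1*67)*(P(4, -1) + J(13)) = (39 - 1*67)*((-1 + 4) + 2*13*(36 + 13)) = (39 - 67)*(3 + 2*13*49) = -28*(3 + 1274) = -28*1277 = -35756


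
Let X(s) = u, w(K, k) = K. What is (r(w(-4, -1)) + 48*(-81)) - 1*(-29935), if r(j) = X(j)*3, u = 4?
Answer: 26059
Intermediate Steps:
X(s) = 4
r(j) = 12 (r(j) = 4*3 = 12)
(r(w(-4, -1)) + 48*(-81)) - 1*(-29935) = (12 + 48*(-81)) - 1*(-29935) = (12 - 3888) + 29935 = -3876 + 29935 = 26059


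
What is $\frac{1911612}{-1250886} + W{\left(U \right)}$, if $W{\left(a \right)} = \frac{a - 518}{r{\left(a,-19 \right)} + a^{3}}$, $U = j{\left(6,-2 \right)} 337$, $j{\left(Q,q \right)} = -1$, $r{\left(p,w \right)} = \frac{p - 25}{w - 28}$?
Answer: $- \frac{9096808928071}{5952691904523} \approx -1.5282$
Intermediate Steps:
$r{\left(p,w \right)} = \frac{-25 + p}{-28 + w}$
$U = -337$ ($U = \left(-1\right) 337 = -337$)
$W{\left(a \right)} = \frac{-518 + a}{\frac{25}{47} + a^{3} - \frac{a}{47}}$ ($W{\left(a \right)} = \frac{a - 518}{\frac{-25 + a}{-28 - 19} + a^{3}} = \frac{-518 + a}{\frac{-25 + a}{-47} + a^{3}} = \frac{-518 + a}{- \frac{-25 + a}{47} + a^{3}} = \frac{-518 + a}{\left(\frac{25}{47} - \frac{a}{47}\right) + a^{3}} = \frac{-518 + a}{\frac{25}{47} + a^{3} - \frac{a}{47}}$)
$\frac{1911612}{-1250886} + W{\left(U \right)} = \frac{1911612}{-1250886} + \frac{47 \left(-518 - 337\right)}{25 - -337 + 47 \left(-337\right)^{3}} = 1911612 \left(- \frac{1}{1250886}\right) + 47 \frac{1}{25 + 337 + 47 \left(-38272753\right)} \left(-855\right) = - \frac{318602}{208481} + 47 \frac{1}{25 + 337 - 1798819391} \left(-855\right) = - \frac{318602}{208481} + 47 \frac{1}{-1798819029} \left(-855\right) = - \frac{318602}{208481} + 47 \left(- \frac{1}{1798819029}\right) \left(-855\right) = - \frac{318602}{208481} + \frac{4465}{199868781} = - \frac{9096808928071}{5952691904523}$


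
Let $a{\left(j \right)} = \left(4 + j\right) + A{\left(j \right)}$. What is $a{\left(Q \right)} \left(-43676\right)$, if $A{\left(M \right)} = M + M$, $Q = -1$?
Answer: $-43676$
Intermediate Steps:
$A{\left(M \right)} = 2 M$
$a{\left(j \right)} = 4 + 3 j$ ($a{\left(j \right)} = \left(4 + j\right) + 2 j = 4 + 3 j$)
$a{\left(Q \right)} \left(-43676\right) = \left(4 + 3 \left(-1\right)\right) \left(-43676\right) = \left(4 - 3\right) \left(-43676\right) = 1 \left(-43676\right) = -43676$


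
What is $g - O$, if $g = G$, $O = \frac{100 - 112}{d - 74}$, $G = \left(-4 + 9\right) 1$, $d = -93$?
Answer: $\frac{823}{167} \approx 4.9281$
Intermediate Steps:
$G = 5$ ($G = 5 \cdot 1 = 5$)
$O = \frac{12}{167}$ ($O = \frac{100 - 112}{-93 - 74} = - \frac{12}{-167} = \left(-12\right) \left(- \frac{1}{167}\right) = \frac{12}{167} \approx 0.071856$)
$g = 5$
$g - O = 5 - \frac{12}{167} = \frac{823}{167}$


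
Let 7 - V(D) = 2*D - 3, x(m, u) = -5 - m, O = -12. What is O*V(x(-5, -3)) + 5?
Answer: -115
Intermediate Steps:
V(D) = 10 - 2*D (V(D) = 7 - (2*D - 3) = 7 - (-3 + 2*D) = 7 + (3 - 2*D) = 10 - 2*D)
O*V(x(-5, -3)) + 5 = -12*(10 - 2*(-5 - 1*(-5))) + 5 = -12*(10 - 2*(-5 + 5)) + 5 = -12*(10 - 2*0) + 5 = -12*(10 + 0) + 5 = -12*10 + 5 = -120 + 5 = -115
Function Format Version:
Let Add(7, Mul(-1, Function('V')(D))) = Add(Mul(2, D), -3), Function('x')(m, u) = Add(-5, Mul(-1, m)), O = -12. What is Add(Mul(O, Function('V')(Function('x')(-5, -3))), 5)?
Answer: -115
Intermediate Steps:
Function('V')(D) = Add(10, Mul(-2, D)) (Function('V')(D) = Add(7, Mul(-1, Add(Mul(2, D), -3))) = Add(7, Mul(-1, Add(-3, Mul(2, D)))) = Add(7, Add(3, Mul(-2, D))) = Add(10, Mul(-2, D)))
Add(Mul(O, Function('V')(Function('x')(-5, -3))), 5) = Add(Mul(-12, Add(10, Mul(-2, Add(-5, Mul(-1, -5))))), 5) = Add(Mul(-12, Add(10, Mul(-2, Add(-5, 5)))), 5) = Add(Mul(-12, Add(10, Mul(-2, 0))), 5) = Add(Mul(-12, Add(10, 0)), 5) = Add(Mul(-12, 10), 5) = Add(-120, 5) = -115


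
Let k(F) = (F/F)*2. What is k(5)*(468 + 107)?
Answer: 1150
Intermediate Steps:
k(F) = 2 (k(F) = 1*2 = 2)
k(5)*(468 + 107) = 2*(468 + 107) = 2*575 = 1150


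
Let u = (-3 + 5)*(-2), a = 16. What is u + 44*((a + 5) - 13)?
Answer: 348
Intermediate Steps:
u = -4 (u = 2*(-2) = -4)
u + 44*((a + 5) - 13) = -4 + 44*((16 + 5) - 13) = -4 + 44*(21 - 13) = -4 + 44*8 = -4 + 352 = 348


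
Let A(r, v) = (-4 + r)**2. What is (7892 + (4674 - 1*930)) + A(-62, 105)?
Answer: 15992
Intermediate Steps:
(7892 + (4674 - 1*930)) + A(-62, 105) = (7892 + (4674 - 1*930)) + (-4 - 62)**2 = (7892 + (4674 - 930)) + (-66)**2 = (7892 + 3744) + 4356 = 11636 + 4356 = 15992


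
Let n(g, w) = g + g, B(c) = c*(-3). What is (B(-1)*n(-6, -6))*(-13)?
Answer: 468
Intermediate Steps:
B(c) = -3*c
n(g, w) = 2*g
(B(-1)*n(-6, -6))*(-13) = ((-3*(-1))*(2*(-6)))*(-13) = (3*(-12))*(-13) = -36*(-13) = 468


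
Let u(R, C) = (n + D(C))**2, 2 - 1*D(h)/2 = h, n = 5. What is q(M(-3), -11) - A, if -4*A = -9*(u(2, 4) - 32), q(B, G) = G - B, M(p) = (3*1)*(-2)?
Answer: 259/4 ≈ 64.750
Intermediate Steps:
D(h) = 4 - 2*h
M(p) = -6 (M(p) = 3*(-2) = -6)
u(R, C) = (9 - 2*C)**2 (u(R, C) = (5 + (4 - 2*C))**2 = (9 - 2*C)**2)
A = -279/4 (A = -(-9)*((-9 + 2*4)**2 - 32)/4 = -(-9)*((-9 + 8)**2 - 32)/4 = -(-9)*((-1)**2 - 32)/4 = -(-9)*(1 - 32)/4 = -(-9)*(-31)/4 = -1/4*279 = -279/4 ≈ -69.750)
q(M(-3), -11) - A = (-11 - 1*(-6)) - 1*(-279/4) = (-11 + 6) + 279/4 = -5 + 279/4 = 259/4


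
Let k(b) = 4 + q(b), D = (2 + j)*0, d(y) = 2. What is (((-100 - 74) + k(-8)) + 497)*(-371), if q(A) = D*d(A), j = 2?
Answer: -121317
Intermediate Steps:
D = 0 (D = (2 + 2)*0 = 4*0 = 0)
q(A) = 0 (q(A) = 0*2 = 0)
k(b) = 4 (k(b) = 4 + 0 = 4)
(((-100 - 74) + k(-8)) + 497)*(-371) = (((-100 - 74) + 4) + 497)*(-371) = ((-174 + 4) + 497)*(-371) = (-170 + 497)*(-371) = 327*(-371) = -121317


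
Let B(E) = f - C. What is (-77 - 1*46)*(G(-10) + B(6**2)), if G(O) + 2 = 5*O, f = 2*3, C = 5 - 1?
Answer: 6150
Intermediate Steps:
C = 4
f = 6
G(O) = -2 + 5*O
B(E) = 2 (B(E) = 6 - 1*4 = 6 - 4 = 2)
(-77 - 1*46)*(G(-10) + B(6**2)) = (-77 - 1*46)*((-2 + 5*(-10)) + 2) = (-77 - 46)*((-2 - 50) + 2) = -123*(-52 + 2) = -123*(-50) = 6150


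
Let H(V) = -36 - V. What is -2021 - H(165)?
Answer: -1820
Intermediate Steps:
-2021 - H(165) = -2021 - (-36 - 1*165) = -2021 - (-36 - 165) = -2021 - 1*(-201) = -2021 + 201 = -1820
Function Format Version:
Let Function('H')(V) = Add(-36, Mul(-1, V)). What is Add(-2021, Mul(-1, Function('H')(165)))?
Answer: -1820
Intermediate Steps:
Add(-2021, Mul(-1, Function('H')(165))) = Add(-2021, Mul(-1, Add(-36, Mul(-1, 165)))) = Add(-2021, Mul(-1, Add(-36, -165))) = Add(-2021, Mul(-1, -201)) = Add(-2021, 201) = -1820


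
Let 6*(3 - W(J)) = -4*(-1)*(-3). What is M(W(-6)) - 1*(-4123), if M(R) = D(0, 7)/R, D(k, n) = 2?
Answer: 20617/5 ≈ 4123.4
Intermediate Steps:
W(J) = 5 (W(J) = 3 - (-4*(-1))*(-3)/6 = 3 - 2*(-3)/3 = 3 - ⅙*(-12) = 3 + 2 = 5)
M(R) = 2/R
M(W(-6)) - 1*(-4123) = 2/5 - 1*(-4123) = 2*(⅕) + 4123 = ⅖ + 4123 = 20617/5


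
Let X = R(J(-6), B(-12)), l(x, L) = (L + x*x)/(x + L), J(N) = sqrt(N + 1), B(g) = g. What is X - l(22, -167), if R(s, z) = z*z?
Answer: 21197/145 ≈ 146.19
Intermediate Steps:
J(N) = sqrt(1 + N)
R(s, z) = z**2
l(x, L) = (L + x**2)/(L + x)
X = 144 (X = (-12)**2 = 144)
X - l(22, -167) = 144 - (-167 + 22**2)/(-167 + 22) = 144 - (-167 + 484)/(-145) = 144 - (-1)*317/145 = 144 - 1*(-317/145) = 144 + 317/145 = 21197/145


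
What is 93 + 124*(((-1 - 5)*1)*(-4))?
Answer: 3069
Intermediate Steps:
93 + 124*(((-1 - 5)*1)*(-4)) = 93 + 124*(-6*1*(-4)) = 93 + 124*(-6*(-4)) = 93 + 124*24 = 93 + 2976 = 3069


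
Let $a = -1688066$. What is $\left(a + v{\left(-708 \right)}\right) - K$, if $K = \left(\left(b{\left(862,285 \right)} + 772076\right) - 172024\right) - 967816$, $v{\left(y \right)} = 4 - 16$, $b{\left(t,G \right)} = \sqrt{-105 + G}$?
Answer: $-1320314 - 6 \sqrt{5} \approx -1.3203 \cdot 10^{6}$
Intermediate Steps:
$v{\left(y \right)} = -12$ ($v{\left(y \right)} = 4 - 16 = -12$)
$K = -367764 + 6 \sqrt{5}$ ($K = \left(\left(\sqrt{-105 + 285} + 772076\right) - 172024\right) - 967816 = \left(\left(\sqrt{180} + 772076\right) - 172024\right) - 967816 = \left(\left(6 \sqrt{5} + 772076\right) - 172024\right) - 967816 = \left(\left(772076 + 6 \sqrt{5}\right) - 172024\right) - 967816 = \left(600052 + 6 \sqrt{5}\right) - 967816 = -367764 + 6 \sqrt{5} \approx -3.6775 \cdot 10^{5}$)
$\left(a + v{\left(-708 \right)}\right) - K = \left(-1688066 - 12\right) - \left(-367764 + 6 \sqrt{5}\right) = -1688078 + \left(367764 - 6 \sqrt{5}\right) = -1320314 - 6 \sqrt{5}$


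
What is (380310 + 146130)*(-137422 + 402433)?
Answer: 139512390840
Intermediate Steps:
(380310 + 146130)*(-137422 + 402433) = 526440*265011 = 139512390840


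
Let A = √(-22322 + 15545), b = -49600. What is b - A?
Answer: -49600 - 3*I*√753 ≈ -49600.0 - 82.323*I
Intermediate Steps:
A = 3*I*√753 (A = √(-6777) = 3*I*√753 ≈ 82.323*I)
b - A = -49600 - 3*I*√753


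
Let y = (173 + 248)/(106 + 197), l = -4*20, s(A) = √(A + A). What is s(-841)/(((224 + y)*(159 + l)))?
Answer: 8787*I*√2/5395147 ≈ 0.0023033*I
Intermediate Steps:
s(A) = √2*√A (s(A) = √(2*A) = √2*√A)
l = -80
y = 421/303 ≈ 1.3894
s(-841)/(((224 + y)*(159 + l))) = (√2*√(-841))/(((224 + 421/303)*(159 - 80))) = (√2*(29*I))/(((68293/303)*79)) = (29*I*√2)/(5395147/303) = (29*I*√2)*(303/5395147) = 8787*I*√2/5395147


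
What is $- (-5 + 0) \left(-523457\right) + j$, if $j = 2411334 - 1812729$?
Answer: $-2018680$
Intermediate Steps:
$j = 598605$ ($j = 2411334 - 1812729 = 598605$)
$- (-5 + 0) \left(-523457\right) + j = - (-5 + 0) \left(-523457\right) + 598605 = \left(-1\right) \left(-5\right) \left(-523457\right) + 598605 = 5 \left(-523457\right) + 598605 = -2617285 + 598605 = -2018680$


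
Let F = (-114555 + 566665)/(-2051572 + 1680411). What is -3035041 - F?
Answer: -1126488400491/371161 ≈ -3.0350e+6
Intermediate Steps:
F = -452110/371161 (F = 452110/(-371161) = 452110*(-1/371161) = -452110/371161 ≈ -1.2181)
-3035041 - F = -3035041 - 1*(-452110/371161) = -3035041 + 452110/371161 = -1126488400491/371161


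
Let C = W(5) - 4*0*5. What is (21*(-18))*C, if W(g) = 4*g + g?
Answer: -9450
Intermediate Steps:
W(g) = 5*g
C = 25 (C = 5*5 - 4*0*5 = 25 - 0*5 = 25 - 1*0 = 25 + 0 = 25)
(21*(-18))*C = (21*(-18))*25 = -378*25 = -9450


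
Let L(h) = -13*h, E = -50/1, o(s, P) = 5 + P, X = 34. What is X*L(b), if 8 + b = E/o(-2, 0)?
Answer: 7956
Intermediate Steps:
E = -50 ≈ -50.000
b = -18 (b = -8 - 50/(5 + 0) = -8 - 50/5 = -8 - 50*⅕ = -8 - 10 = -18)
X*L(b) = 34*(-13*(-18)) = 34*234 = 7956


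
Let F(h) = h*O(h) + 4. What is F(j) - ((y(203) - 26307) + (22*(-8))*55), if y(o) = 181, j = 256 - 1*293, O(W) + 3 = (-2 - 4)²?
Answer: 34589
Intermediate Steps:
O(W) = 33 (O(W) = -3 + (-2 - 4)² = -3 + (-6)² = -3 + 36 = 33)
j = -37 (j = 256 - 293 = -37)
F(h) = 4 + 33*h (F(h) = h*33 + 4 = 33*h + 4 = 4 + 33*h)
F(j) - ((y(203) - 26307) + (22*(-8))*55) = (4 + 33*(-37)) - ((181 - 26307) + (22*(-8))*55) = (4 - 1221) - (-26126 - 176*55) = -1217 - (-26126 - 9680) = -1217 - 1*(-35806) = -1217 + 35806 = 34589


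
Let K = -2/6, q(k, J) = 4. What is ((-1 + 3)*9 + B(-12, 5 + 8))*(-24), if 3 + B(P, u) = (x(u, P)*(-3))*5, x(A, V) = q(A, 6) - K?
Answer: 1200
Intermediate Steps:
K = -⅓ (K = -2*⅙ = -⅓ ≈ -0.33333)
x(A, V) = 13/3 (x(A, V) = 4 - 1*(-⅓) = 4 + ⅓ = 13/3)
B(P, u) = -68 (B(P, u) = -3 + ((13/3)*(-3))*5 = -3 - 13*5 = -3 - 65 = -68)
((-1 + 3)*9 + B(-12, 5 + 8))*(-24) = ((-1 + 3)*9 - 68)*(-24) = (2*9 - 68)*(-24) = (18 - 68)*(-24) = -50*(-24) = 1200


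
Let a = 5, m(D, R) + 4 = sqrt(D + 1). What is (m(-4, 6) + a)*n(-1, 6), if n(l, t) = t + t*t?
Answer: 42 + 42*I*sqrt(3) ≈ 42.0 + 72.746*I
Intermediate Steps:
n(l, t) = t + t**2
m(D, R) = -4 + sqrt(1 + D) (m(D, R) = -4 + sqrt(D + 1) = -4 + sqrt(1 + D))
(m(-4, 6) + a)*n(-1, 6) = ((-4 + sqrt(1 - 4)) + 5)*(6*(1 + 6)) = ((-4 + sqrt(-3)) + 5)*(6*7) = ((-4 + I*sqrt(3)) + 5)*42 = (1 + I*sqrt(3))*42 = 42 + 42*I*sqrt(3)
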